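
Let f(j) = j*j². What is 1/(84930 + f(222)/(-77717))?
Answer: 77717/6589563762 ≈ 1.1794e-5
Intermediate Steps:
f(j) = j³
1/(84930 + f(222)/(-77717)) = 1/(84930 + 222³/(-77717)) = 1/(84930 + 10941048*(-1/77717)) = 1/(84930 - 10941048/77717) = 1/(6589563762/77717) = 77717/6589563762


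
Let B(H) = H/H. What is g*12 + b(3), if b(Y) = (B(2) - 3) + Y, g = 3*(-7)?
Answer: -251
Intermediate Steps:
g = -21
B(H) = 1
b(Y) = -2 + Y (b(Y) = (1 - 3) + Y = -2 + Y)
g*12 + b(3) = -21*12 + (-2 + 3) = -252 + 1 = -251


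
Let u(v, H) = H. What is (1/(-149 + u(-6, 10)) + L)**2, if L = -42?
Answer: 34093921/19321 ≈ 1764.6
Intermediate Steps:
(1/(-149 + u(-6, 10)) + L)**2 = (1/(-149 + 10) - 42)**2 = (1/(-139) - 42)**2 = (-1/139 - 42)**2 = (-5839/139)**2 = 34093921/19321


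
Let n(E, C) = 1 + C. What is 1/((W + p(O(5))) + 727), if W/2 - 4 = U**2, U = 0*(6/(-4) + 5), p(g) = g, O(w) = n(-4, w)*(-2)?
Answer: 1/723 ≈ 0.0013831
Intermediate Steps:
O(w) = -2 - 2*w (O(w) = (1 + w)*(-2) = -2 - 2*w)
U = 0 (U = 0*(6*(-1/4) + 5) = 0*(-3/2 + 5) = 0*(7/2) = 0)
W = 8 (W = 8 + 2*0**2 = 8 + 2*0 = 8 + 0 = 8)
1/((W + p(O(5))) + 727) = 1/((8 + (-2 - 2*5)) + 727) = 1/((8 + (-2 - 10)) + 727) = 1/((8 - 12) + 727) = 1/(-4 + 727) = 1/723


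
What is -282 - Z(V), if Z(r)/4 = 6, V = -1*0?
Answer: -306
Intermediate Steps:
V = 0
Z(r) = 24 (Z(r) = 4*6 = 24)
-282 - Z(V) = -282 - 1*24 = -282 - 24 = -306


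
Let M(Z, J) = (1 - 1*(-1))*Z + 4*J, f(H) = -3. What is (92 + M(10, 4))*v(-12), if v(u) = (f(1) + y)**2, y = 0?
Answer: 1152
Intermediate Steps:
M(Z, J) = 2*Z + 4*J (M(Z, J) = (1 + 1)*Z + 4*J = 2*Z + 4*J)
v(u) = 9 (v(u) = (-3 + 0)**2 = (-3)**2 = 9)
(92 + M(10, 4))*v(-12) = (92 + (2*10 + 4*4))*9 = (92 + (20 + 16))*9 = (92 + 36)*9 = 128*9 = 1152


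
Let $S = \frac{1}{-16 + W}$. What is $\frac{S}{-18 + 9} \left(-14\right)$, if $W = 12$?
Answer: $- \frac{7}{18} \approx -0.38889$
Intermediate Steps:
$S = - \frac{1}{4}$ ($S = \frac{1}{-16 + 12} = \frac{1}{-4} = - \frac{1}{4} \approx -0.25$)
$\frac{S}{-18 + 9} \left(-14\right) = - \frac{1}{4 \left(-18 + 9\right)} \left(-14\right) = - \frac{1}{4 \left(-9\right)} \left(-14\right) = \left(- \frac{1}{4}\right) \left(- \frac{1}{9}\right) \left(-14\right) = \frac{1}{36} \left(-14\right) = - \frac{7}{18}$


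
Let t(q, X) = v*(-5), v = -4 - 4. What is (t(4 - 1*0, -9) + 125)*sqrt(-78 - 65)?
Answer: 165*I*sqrt(143) ≈ 1973.1*I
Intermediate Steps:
v = -8
t(q, X) = 40 (t(q, X) = -8*(-5) = 40)
(t(4 - 1*0, -9) + 125)*sqrt(-78 - 65) = (40 + 125)*sqrt(-78 - 65) = 165*sqrt(-143) = 165*(I*sqrt(143)) = 165*I*sqrt(143)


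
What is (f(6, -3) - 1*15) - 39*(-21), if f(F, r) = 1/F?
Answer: 4825/6 ≈ 804.17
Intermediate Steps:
f(F, r) = 1/F
(f(6, -3) - 1*15) - 39*(-21) = (1/6 - 1*15) - 39*(-21) = (⅙ - 15) + 819 = -89/6 + 819 = 4825/6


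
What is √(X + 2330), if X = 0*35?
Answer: √2330 ≈ 48.270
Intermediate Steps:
X = 0
√(X + 2330) = √(0 + 2330) = √2330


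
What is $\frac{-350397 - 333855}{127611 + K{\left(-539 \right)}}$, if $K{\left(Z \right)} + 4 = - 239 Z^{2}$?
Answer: $\frac{19007}{1925192} \approx 0.0098728$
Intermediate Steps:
$K{\left(Z \right)} = -4 - 239 Z^{2}$
$\frac{-350397 - 333855}{127611 + K{\left(-539 \right)}} = \frac{-350397 - 333855}{127611 - \left(4 + 239 \left(-539\right)^{2}\right)} = - \frac{684252}{127611 - 69434523} = - \frac{684252}{-69306912} = \left(-684252\right) \left(- \frac{1}{69306912}\right) = \frac{19007}{1925192}$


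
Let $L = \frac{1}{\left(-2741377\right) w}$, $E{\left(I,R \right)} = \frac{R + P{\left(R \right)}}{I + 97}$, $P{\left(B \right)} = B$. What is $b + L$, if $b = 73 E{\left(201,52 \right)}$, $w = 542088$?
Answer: $\frac{5641112515367947}{221424068701224} \approx 25.477$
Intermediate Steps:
$E{\left(I,R \right)} = \frac{2 R}{97 + I}$ ($E{\left(I,R \right)} = \frac{R + R}{I + 97} = \frac{2 R}{97 + I}$)
$L = - \frac{1}{1486067575176}$ ($L = \frac{1}{\left(-2741377\right) 542088} = \left(- \frac{1}{2741377}\right) \frac{1}{542088} = - \frac{1}{1486067575176} \approx -6.7292 \cdot 10^{-13}$)
$b = \frac{3796}{149}$ ($b = 73 \cdot 2 \cdot 52 \frac{1}{97 + 201} = 73 \cdot 2 \cdot 52 \cdot \frac{1}{298} = 73 \cdot \frac{52}{149} = \frac{3796}{149} \approx 25.477$)
$b + L = \frac{3796}{149} - \frac{1}{1486067575176} = \frac{5641112515367947}{221424068701224}$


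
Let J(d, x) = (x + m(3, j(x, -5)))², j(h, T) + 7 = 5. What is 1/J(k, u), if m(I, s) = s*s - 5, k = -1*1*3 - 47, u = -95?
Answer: 1/9216 ≈ 0.00010851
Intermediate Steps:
j(h, T) = -2 (j(h, T) = -7 + 5 = -2)
k = -50 (k = -1*3 - 47 = -3 - 47 = -50)
m(I, s) = -5 + s² (m(I, s) = s² - 5 = -5 + s²)
J(d, x) = (-1 + x)² (J(d, x) = (x + (-5 + (-2)²))² = (x + (-5 + 4))² = (x - 1)² = (-1 + x)²)
1/J(k, u) = 1/((-1 - 95)²) = 1/((-96)²) = 1/9216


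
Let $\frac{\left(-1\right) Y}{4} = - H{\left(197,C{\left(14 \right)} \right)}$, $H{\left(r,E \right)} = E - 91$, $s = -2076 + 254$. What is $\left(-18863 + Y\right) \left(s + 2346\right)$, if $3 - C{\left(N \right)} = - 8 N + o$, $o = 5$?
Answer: $-9844388$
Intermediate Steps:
$s = -1822$
$C{\left(N \right)} = -2 + 8 N$ ($C{\left(N \right)} = 3 - \left(- 8 N + 5\right) = 3 - \left(5 - 8 N\right) = 3 + \left(-5 + 8 N\right) = -2 + 8 N$)
$H{\left(r,E \right)} = -91 + E$ ($H{\left(r,E \right)} = E - 91 = -91 + E$)
$Y = 76$ ($Y = - 4 \left(- (-91 + \left(-2 + 8 \cdot 14\right))\right) = - 4 \left(- (-91 + \left(-2 + 112\right))\right) = - 4 \left(- (-91 + 110)\right) = - 4 \left(\left(-1\right) 19\right) = \left(-4\right) \left(-19\right) = 76$)
$\left(-18863 + Y\right) \left(s + 2346\right) = \left(-18863 + 76\right) \left(-1822 + 2346\right) = \left(-18787\right) 524 = -9844388$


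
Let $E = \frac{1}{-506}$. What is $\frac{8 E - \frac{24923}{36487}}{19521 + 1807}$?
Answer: $- \frac{586497}{17898478928} \approx -3.2768 \cdot 10^{-5}$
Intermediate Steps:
$E = - \frac{1}{506} \approx -0.0019763$
$\frac{8 E - \frac{24923}{36487}}{19521 + 1807} = \frac{8 \left(- \frac{1}{506}\right) - \frac{24923}{36487}}{19521 + 1807} = \frac{- \frac{4}{253} - \frac{24923}{36487}}{21328} = \left(- \frac{4}{253} - \frac{24923}{36487}\right) \frac{1}{21328} = \left(- \frac{586497}{839201}\right) \frac{1}{21328} = - \frac{586497}{17898478928}$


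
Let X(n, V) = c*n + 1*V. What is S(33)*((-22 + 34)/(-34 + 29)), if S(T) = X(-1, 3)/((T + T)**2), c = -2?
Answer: -1/363 ≈ -0.0027548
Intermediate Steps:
X(n, V) = V - 2*n (X(n, V) = -2*n + 1*V = -2*n + V = V - 2*n)
S(T) = 5/(4*T**2) (S(T) = (3 - 2*(-1))/((T + T)**2) = (3 + 2)/((2*T)**2) = 5/((4*T**2)) = 5*(1/(4*T**2)) = 5/(4*T**2))
S(33)*((-22 + 34)/(-34 + 29)) = ((5/4)/33**2)*((-22 + 34)/(-34 + 29)) = ((5/4)*(1/1089))*(12/(-5)) = 5*(12*(-1/5))/4356 = (5/4356)*(-12/5) = -1/363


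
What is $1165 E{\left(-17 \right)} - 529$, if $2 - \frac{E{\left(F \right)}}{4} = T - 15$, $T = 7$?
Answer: $46071$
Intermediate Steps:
$E{\left(F \right)} = 40$ ($E{\left(F \right)} = 8 - 4 \left(7 - 15\right) = 8 - -32 = 8 + 32 = 40$)
$1165 E{\left(-17 \right)} - 529 = 1165 \cdot 40 - 529 = 46600 - 529 = 46071$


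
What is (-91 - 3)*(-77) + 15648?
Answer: 22886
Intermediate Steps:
(-91 - 3)*(-77) + 15648 = -94*(-77) + 15648 = 7238 + 15648 = 22886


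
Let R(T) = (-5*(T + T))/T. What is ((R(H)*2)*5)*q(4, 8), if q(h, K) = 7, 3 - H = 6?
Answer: -700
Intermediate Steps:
H = -3 (H = 3 - 1*6 = 3 - 6 = -3)
R(T) = -10 (R(T) = (-10*T)/T = -10)
((R(H)*2)*5)*q(4, 8) = (-10*2*5)*7 = -20*5*7 = -100*7 = -700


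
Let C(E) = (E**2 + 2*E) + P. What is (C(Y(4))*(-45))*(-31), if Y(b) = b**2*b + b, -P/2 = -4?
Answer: 6651360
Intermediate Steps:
P = 8 (P = -2*(-4) = 8)
Y(b) = b + b**3 (Y(b) = b**3 + b = b + b**3)
C(E) = 8 + E**2 + 2*E (C(E) = (E**2 + 2*E) + 8 = 8 + E**2 + 2*E)
(C(Y(4))*(-45))*(-31) = ((8 + (4 + 4**3)**2 + 2*(4 + 4**3))*(-45))*(-31) = ((8 + (4 + 64)**2 + 2*(4 + 64))*(-45))*(-31) = ((8 + 68**2 + 2*68)*(-45))*(-31) = ((8 + 4624 + 136)*(-45))*(-31) = (4768*(-45))*(-31) = -214560*(-31) = 6651360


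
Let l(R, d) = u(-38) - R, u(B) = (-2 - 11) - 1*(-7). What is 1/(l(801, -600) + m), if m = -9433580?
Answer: -1/9434387 ≈ -1.0600e-7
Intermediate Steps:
u(B) = -6 (u(B) = -13 + 7 = -6)
l(R, d) = -6 - R
1/(l(801, -600) + m) = 1/((-6 - 1*801) - 9433580) = 1/((-6 - 801) - 9433580) = 1/(-807 - 9433580) = 1/(-9434387) = -1/9434387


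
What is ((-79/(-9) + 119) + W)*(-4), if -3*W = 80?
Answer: -3640/9 ≈ -404.44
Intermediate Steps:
W = -80/3 (W = -⅓*80 = -80/3 ≈ -26.667)
((-79/(-9) + 119) + W)*(-4) = ((-79/(-9) + 119) - 80/3)*(-4) = ((-79*(-⅑) + 119) - 80/3)*(-4) = ((79/9 + 119) - 80/3)*(-4) = (1150/9 - 80/3)*(-4) = (910/9)*(-4) = -3640/9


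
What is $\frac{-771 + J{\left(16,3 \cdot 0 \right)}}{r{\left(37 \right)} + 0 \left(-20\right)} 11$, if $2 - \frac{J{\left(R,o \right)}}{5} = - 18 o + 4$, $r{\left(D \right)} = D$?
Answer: $- \frac{8591}{37} \approx -232.19$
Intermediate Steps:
$J{\left(R,o \right)} = -10 + 90 o$ ($J{\left(R,o \right)} = 10 - 5 \left(- 18 o + 4\right) = 10 - 5 \left(4 - 18 o\right) = 10 + \left(-20 + 90 o\right) = -10 + 90 o$)
$\frac{-771 + J{\left(16,3 \cdot 0 \right)}}{r{\left(37 \right)} + 0 \left(-20\right)} 11 = \frac{-771 - \left(10 - 90 \cdot 3 \cdot 0\right)}{37 + 0 \left(-20\right)} 11 = \frac{-771 + \left(-10 + 90 \cdot 0\right)}{37 + 0} \cdot 11 = \frac{-771 + \left(-10 + 0\right)}{37} \cdot 11 = \left(-771 - 10\right) \frac{1}{37} \cdot 11 = \left(-781\right) \frac{1}{37} \cdot 11 = \left(- \frac{781}{37}\right) 11 = - \frac{8591}{37}$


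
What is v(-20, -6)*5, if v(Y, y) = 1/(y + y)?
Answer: -5/12 ≈ -0.41667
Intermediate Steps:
v(Y, y) = 1/(2*y)
v(-20, -6)*5 = ((½)/(-6))*5 = ((½)*(-⅙))*5 = -1/12*5 = -5/12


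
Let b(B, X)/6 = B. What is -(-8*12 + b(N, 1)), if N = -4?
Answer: 120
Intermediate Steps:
b(B, X) = 6*B
-(-8*12 + b(N, 1)) = -(-8*12 + 6*(-4)) = -(-96 - 24) = -1*(-120) = 120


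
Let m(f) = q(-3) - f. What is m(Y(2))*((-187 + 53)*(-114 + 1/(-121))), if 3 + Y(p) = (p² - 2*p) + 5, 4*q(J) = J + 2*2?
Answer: -6469855/242 ≈ -26735.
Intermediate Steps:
q(J) = 1 + J/4 (q(J) = (J + 2*2)/4 = (J + 4)/4 = (4 + J)/4 = 1 + J/4)
Y(p) = 2 + p² - 2*p (Y(p) = -3 + ((p² - 2*p) + 5) = -3 + (5 + p² - 2*p) = 2 + p² - 2*p)
m(f) = ¼ - f (m(f) = (1 + (¼)*(-3)) - f = (1 - ¾) - f = ¼ - f)
m(Y(2))*((-187 + 53)*(-114 + 1/(-121))) = (¼ - (2 + 2² - 2*2))*((-187 + 53)*(-114 + 1/(-121))) = (¼ - (2 + 4 - 4))*(-134*(-114 - 1/121)) = (¼ - 1*2)*(-134*(-13795/121)) = (¼ - 2)*(1848530/121) = -7/4*1848530/121 = -6469855/242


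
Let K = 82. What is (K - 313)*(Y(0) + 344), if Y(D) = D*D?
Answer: -79464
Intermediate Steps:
Y(D) = D**2
(K - 313)*(Y(0) + 344) = (82 - 313)*(0**2 + 344) = -231*(0 + 344) = -231*344 = -79464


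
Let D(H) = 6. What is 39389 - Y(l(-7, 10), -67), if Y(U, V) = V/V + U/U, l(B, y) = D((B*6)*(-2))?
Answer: 39387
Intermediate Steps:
l(B, y) = 6
Y(U, V) = 2 (Y(U, V) = 1 + 1 = 2)
39389 - Y(l(-7, 10), -67) = 39389 - 1*2 = 39389 - 2 = 39387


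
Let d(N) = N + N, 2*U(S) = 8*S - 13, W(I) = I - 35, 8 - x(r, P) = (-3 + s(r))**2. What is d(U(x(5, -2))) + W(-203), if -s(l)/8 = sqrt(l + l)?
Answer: -5379 - 384*sqrt(10) ≈ -6593.3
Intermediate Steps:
s(l) = -8*sqrt(2)*sqrt(l) (s(l) = -8*sqrt(l + l) = -8*sqrt(2)*sqrt(l))
x(r, P) = 8 - (-3 - 8*sqrt(2)*sqrt(r))**2
W(I) = -35 + I
U(S) = -13/2 + 4*S (U(S) = (8*S - 13)/2 = (-13 + 8*S)/2 = -13/2 + 4*S)
d(N) = 2*N
d(U(x(5, -2))) + W(-203) = 2*(-13/2 + 4*(8 - (3 + 8*sqrt(2)*sqrt(5))**2)) + (-35 - 203) = 2*(-13/2 + 4*(8 - (3 + 8*sqrt(10))**2)) - 238 = 2*(-13/2 + (32 - 4*(3 + 8*sqrt(10))**2)) - 238 = 2*(51/2 - 4*(3 + 8*sqrt(10))**2) - 238 = (51 - 8*(3 + 8*sqrt(10))**2) - 238 = -187 - 8*(3 + 8*sqrt(10))**2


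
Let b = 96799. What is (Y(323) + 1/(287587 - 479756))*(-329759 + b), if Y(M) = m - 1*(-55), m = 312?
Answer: -16429742085120/192169 ≈ -8.5496e+7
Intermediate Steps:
Y(M) = 367 (Y(M) = 312 - 1*(-55) = 312 + 55 = 367)
(Y(323) + 1/(287587 - 479756))*(-329759 + b) = (367 + 1/(287587 - 479756))*(-329759 + 96799) = (367 + 1/(-192169))*(-232960) = (367 - 1/192169)*(-232960) = (70526022/192169)*(-232960) = -16429742085120/192169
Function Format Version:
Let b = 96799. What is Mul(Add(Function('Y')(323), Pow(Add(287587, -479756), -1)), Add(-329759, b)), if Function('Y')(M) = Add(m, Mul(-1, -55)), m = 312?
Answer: Rational(-16429742085120, 192169) ≈ -8.5496e+7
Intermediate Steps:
Function('Y')(M) = 367 (Function('Y')(M) = Add(312, Mul(-1, -55)) = Add(312, 55) = 367)
Mul(Add(Function('Y')(323), Pow(Add(287587, -479756), -1)), Add(-329759, b)) = Mul(Add(367, Pow(Add(287587, -479756), -1)), Add(-329759, 96799)) = Mul(Add(367, Pow(-192169, -1)), -232960) = Mul(Add(367, Rational(-1, 192169)), -232960) = Mul(Rational(70526022, 192169), -232960) = Rational(-16429742085120, 192169)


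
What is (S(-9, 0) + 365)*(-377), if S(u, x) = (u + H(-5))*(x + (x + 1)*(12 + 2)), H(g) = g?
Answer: -63713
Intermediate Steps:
S(u, x) = (-5 + u)*(14 + 15*x) (S(u, x) = (u - 5)*(x + (x + 1)*(12 + 2)) = (-5 + u)*(x + (1 + x)*14) = (-5 + u)*(x + (14 + 14*x)) = (-5 + u)*(14 + 15*x))
(S(-9, 0) + 365)*(-377) = ((-70 - 75*0 + 14*(-9) + 15*(-9)*0) + 365)*(-377) = ((-70 + 0 - 126 + 0) + 365)*(-377) = (-196 + 365)*(-377) = 169*(-377) = -63713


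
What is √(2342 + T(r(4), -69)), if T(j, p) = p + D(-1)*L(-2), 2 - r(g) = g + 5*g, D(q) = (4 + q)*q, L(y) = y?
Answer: √2279 ≈ 47.739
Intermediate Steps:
D(q) = q*(4 + q)
r(g) = 2 - 6*g (r(g) = 2 - (g + 5*g) = 2 - 6*g)
T(j, p) = 6 + p (T(j, p) = p - (4 - 1)*(-2) = p - 1*3*(-2) = p - 3*(-2) = p + 6 = 6 + p)
√(2342 + T(r(4), -69)) = √(2342 + (6 - 69)) = √(2342 - 63) = √2279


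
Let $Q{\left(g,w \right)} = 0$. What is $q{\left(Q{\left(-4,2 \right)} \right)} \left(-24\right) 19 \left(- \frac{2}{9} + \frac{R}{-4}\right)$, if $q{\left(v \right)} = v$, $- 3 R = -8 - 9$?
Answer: $0$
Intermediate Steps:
$R = \frac{17}{3}$ ($R = - \frac{-8 - 9}{3} = \left(- \frac{1}{3}\right) \left(-17\right) = \frac{17}{3} \approx 5.6667$)
$q{\left(Q{\left(-4,2 \right)} \right)} \left(-24\right) 19 \left(- \frac{2}{9} + \frac{R}{-4}\right) = 0 \left(-24\right) 19 \left(- \frac{2}{9} + \frac{17}{3 \left(-4\right)}\right) = 0 \cdot 19 \left(\left(-2\right) \frac{1}{9} + \frac{17}{3} \left(- \frac{1}{4}\right)\right) = 0 \cdot 19 \left(- \frac{2}{9} - \frac{17}{12}\right) = 0 \cdot 19 \left(- \frac{59}{36}\right) = 0 \left(- \frac{1121}{36}\right) = 0$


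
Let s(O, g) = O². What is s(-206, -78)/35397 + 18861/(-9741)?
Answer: -84751247/114934059 ≈ -0.73739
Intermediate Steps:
s(-206, -78)/35397 + 18861/(-9741) = (-206)²/35397 + 18861/(-9741) = 42436*(1/35397) + 18861*(-1/9741) = 42436/35397 - 6287/3247 = -84751247/114934059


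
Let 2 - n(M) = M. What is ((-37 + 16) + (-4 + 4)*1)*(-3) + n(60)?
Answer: 5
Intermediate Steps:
n(M) = 2 - M
((-37 + 16) + (-4 + 4)*1)*(-3) + n(60) = ((-37 + 16) + (-4 + 4)*1)*(-3) + (2 - 1*60) = (-21 + 0*1)*(-3) + (2 - 60) = (-21 + 0)*(-3) - 58 = -21*(-3) - 58 = 63 - 58 = 5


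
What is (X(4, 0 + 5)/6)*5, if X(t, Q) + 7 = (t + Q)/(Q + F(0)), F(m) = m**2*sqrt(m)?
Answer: -13/3 ≈ -4.3333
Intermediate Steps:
F(m) = m**(5/2)
X(t, Q) = -7 + (Q + t)/Q (X(t, Q) = -7 + (t + Q)/(Q + 0**(5/2)) = -7 + (Q + t)/(Q + 0) = -7 + (Q + t)/Q)
(X(4, 0 + 5)/6)*5 = ((-6 + 4/(0 + 5))/6)*5 = ((-6 + 4/5)*(1/6))*5 = -26/5*1/6*5 = -13/15*5 = -13/3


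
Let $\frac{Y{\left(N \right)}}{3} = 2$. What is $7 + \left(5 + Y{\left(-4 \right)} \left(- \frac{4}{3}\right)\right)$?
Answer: $4$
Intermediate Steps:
$Y{\left(N \right)} = 6$ ($Y{\left(N \right)} = 3 \cdot 2 = 6$)
$7 + \left(5 + Y{\left(-4 \right)} \left(- \frac{4}{3}\right)\right) = 7 + \left(5 + 6 \left(- \frac{4}{3}\right)\right) = 7 + \left(5 - 8\right) = 7 - 3 = 4$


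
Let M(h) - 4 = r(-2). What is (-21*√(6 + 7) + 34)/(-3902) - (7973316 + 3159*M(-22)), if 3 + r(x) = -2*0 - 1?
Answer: -15555939533/1951 + 21*√13/3902 ≈ -7.9733e+6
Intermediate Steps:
r(x) = -4 (r(x) = -3 + (-2*0 - 1) = -3 + (0 - 1) = -3 - 1 = -4)
M(h) = 0 (M(h) = 4 - 4 = 0)
(-21*√(6 + 7) + 34)/(-3902) - (7973316 + 3159*M(-22)) = (-21*√(6 + 7) + 34)/(-3902) - 3159/(1/(163 + (2361 + 0))) = (-21*√13 + 34)*(-1/3902) - 3159/(1/(163 + 2361)) = (34 - 21*√13)*(-1/3902) - 3159/(1/2524) = (-17/1951 + 21*√13/3902) - 3159/1/2524 = (-17/1951 + 21*√13/3902) - 3159*2524 = (-17/1951 + 21*√13/3902) - 7973316 = -15555939533/1951 + 21*√13/3902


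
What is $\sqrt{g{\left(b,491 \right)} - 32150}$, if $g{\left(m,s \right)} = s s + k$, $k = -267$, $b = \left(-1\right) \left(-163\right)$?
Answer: $2 \sqrt{52166} \approx 456.8$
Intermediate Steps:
$b = 163$
$g{\left(m,s \right)} = -267 + s^{2}$ ($g{\left(m,s \right)} = s s - 267 = s^{2} - 267 = -267 + s^{2}$)
$\sqrt{g{\left(b,491 \right)} - 32150} = \sqrt{\left(-267 + 491^{2}\right) - 32150} = \sqrt{\left(-267 + 241081\right) - 32150} = \sqrt{240814 - 32150} = \sqrt{208664} = 2 \sqrt{52166}$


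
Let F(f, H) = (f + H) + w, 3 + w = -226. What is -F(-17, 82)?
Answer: 164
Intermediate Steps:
w = -229 (w = -3 - 226 = -229)
F(f, H) = -229 + H + f (F(f, H) = (f + H) - 229 = (H + f) - 229 = -229 + H + f)
-F(-17, 82) = -(-229 + 82 - 17) = -1*(-164) = 164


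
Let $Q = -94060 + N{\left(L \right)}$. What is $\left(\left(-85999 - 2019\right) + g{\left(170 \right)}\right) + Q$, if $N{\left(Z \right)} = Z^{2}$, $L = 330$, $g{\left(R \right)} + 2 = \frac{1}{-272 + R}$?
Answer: $- \frac{7464361}{102} \approx -73180.0$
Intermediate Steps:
$g{\left(R \right)} = -2 + \frac{1}{-272 + R}$
$Q = 14840$ ($Q = -94060 + 330^{2} = -94060 + 108900 = 14840$)
$\left(\left(-85999 - 2019\right) + g{\left(170 \right)}\right) + Q = \left(\left(-85999 - 2019\right) + \frac{545 - 340}{-272 + 170}\right) + 14840 = \left(-88018 + \frac{545 - 340}{-102}\right) + 14840 = \left(-88018 - \frac{205}{102}\right) + 14840 = - \frac{8978041}{102} + 14840 = - \frac{7464361}{102}$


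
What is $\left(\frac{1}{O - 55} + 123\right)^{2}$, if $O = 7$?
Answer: $\frac{34845409}{2304} \approx 15124.0$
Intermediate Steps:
$\left(\frac{1}{O - 55} + 123\right)^{2} = \left(\frac{1}{7 - 55} + 123\right)^{2} = \left(\frac{1}{-48} + 123\right)^{2} = \left(- \frac{1}{48} + 123\right)^{2} = \left(\frac{5903}{48}\right)^{2} = \frac{34845409}{2304}$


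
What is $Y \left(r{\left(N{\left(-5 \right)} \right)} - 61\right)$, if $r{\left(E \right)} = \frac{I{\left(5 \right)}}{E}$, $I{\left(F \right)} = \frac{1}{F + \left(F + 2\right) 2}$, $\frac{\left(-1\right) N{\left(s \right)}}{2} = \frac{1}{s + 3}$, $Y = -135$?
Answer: $\frac{156330}{19} \approx 8227.9$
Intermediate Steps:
$N{\left(s \right)} = - \frac{2}{3 + s}$ ($N{\left(s \right)} = - \frac{2}{s + 3} = - \frac{2}{3 + s}$)
$I{\left(F \right)} = \frac{1}{4 + 3 F}$ ($I{\left(F \right)} = \frac{1}{F + \left(2 + F\right) 2} = \frac{1}{F + \left(4 + 2 F\right)} = \frac{1}{4 + 3 F}$)
$r{\left(E \right)} = \frac{1}{19 E}$ ($r{\left(E \right)} = \frac{1}{\left(4 + 3 \cdot 5\right) E} = \frac{1}{\left(4 + 15\right) E} = \frac{1}{19 E}$)
$Y \left(r{\left(N{\left(-5 \right)} \right)} - 61\right) = - 135 \left(\frac{1}{19 \left(- \frac{2}{3 - 5}\right)} - 61\right) = - 135 \left(\frac{1}{19 \left(- \frac{2}{-2}\right)} - 61\right) = - 135 \left(\frac{1}{19 \left(\left(-2\right) \left(- \frac{1}{2}\right)\right)} - 61\right) = - 135 \left(\frac{1}{19 \cdot 1} - 61\right) = - 135 \left(\frac{1}{19} \cdot 1 - 61\right) = - 135 \left(\frac{1}{19} - 61\right) = \left(-135\right) \left(- \frac{1158}{19}\right) = \frac{156330}{19}$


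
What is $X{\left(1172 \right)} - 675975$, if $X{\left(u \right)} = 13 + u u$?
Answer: $697622$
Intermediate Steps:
$X{\left(u \right)} = 13 + u^{2}$
$X{\left(1172 \right)} - 675975 = \left(13 + 1172^{2}\right) - 675975 = \left(13 + 1373584\right) - 675975 = 1373597 - 675975 = 697622$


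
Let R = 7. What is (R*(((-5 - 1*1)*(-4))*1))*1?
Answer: 168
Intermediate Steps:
(R*(((-5 - 1*1)*(-4))*1))*1 = (7*(((-5 - 1*1)*(-4))*1))*1 = (7*(((-5 - 1)*(-4))*1))*1 = (7*(-6*(-4)*1))*1 = (7*(24*1))*1 = (7*24)*1 = 168*1 = 168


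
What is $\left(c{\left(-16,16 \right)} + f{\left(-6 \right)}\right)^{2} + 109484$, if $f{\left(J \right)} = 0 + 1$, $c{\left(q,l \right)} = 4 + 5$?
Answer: $109584$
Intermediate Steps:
$c{\left(q,l \right)} = 9$
$f{\left(J \right)} = 1$
$\left(c{\left(-16,16 \right)} + f{\left(-6 \right)}\right)^{2} + 109484 = \left(9 + 1\right)^{2} + 109484 = 10^{2} + 109484 = 100 + 109484 = 109584$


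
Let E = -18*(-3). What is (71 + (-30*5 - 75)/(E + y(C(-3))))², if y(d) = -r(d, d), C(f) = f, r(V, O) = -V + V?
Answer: 160801/36 ≈ 4466.7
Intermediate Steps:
r(V, O) = 0
y(d) = 0 (y(d) = -1*0 = 0)
E = 54
(71 + (-30*5 - 75)/(E + y(C(-3))))² = (71 + (-30*5 - 75)/(54 + 0))² = (71 + (-150 - 75)/54)² = (71 - 225*1/54)² = (71 - 25/6)² = (401/6)² = 160801/36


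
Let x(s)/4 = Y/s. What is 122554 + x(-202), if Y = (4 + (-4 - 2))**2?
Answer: 12377946/101 ≈ 1.2255e+5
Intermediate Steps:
Y = 4 (Y = (4 - 6)**2 = (-2)**2 = 4)
x(s) = 16/s (x(s) = 4*(4/s) = 16/s)
122554 + x(-202) = 122554 + 16/(-202) = 122554 + 16*(-1/202) = 122554 - 8/101 = 12377946/101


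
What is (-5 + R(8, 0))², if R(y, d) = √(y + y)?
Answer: 1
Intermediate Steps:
R(y, d) = √2*√y (R(y, d) = √(2*y) = √2*√y)
(-5 + R(8, 0))² = (-5 + √2*√8)² = (-5 + √2*(2*√2))² = (-5 + 4)² = (-1)² = 1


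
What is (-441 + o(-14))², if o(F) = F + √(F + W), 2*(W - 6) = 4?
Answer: (455 - I*√6)² ≈ 2.0702e+5 - 2229.0*I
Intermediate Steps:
W = 8 (W = 6 + (½)*4 = 6 + 2 = 8)
o(F) = F + √(8 + F) (o(F) = F + √(F + 8) = F + √(8 + F))
(-441 + o(-14))² = (-441 + (-14 + √(8 - 14)))² = (-441 + (-14 + √(-6)))² = (-441 + (-14 + I*√6))² = (-455 + I*√6)²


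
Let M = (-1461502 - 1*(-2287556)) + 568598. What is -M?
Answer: -1394652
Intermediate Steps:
M = 1394652 (M = (-1461502 + 2287556) + 568598 = 826054 + 568598 = 1394652)
-M = -1*1394652 = -1394652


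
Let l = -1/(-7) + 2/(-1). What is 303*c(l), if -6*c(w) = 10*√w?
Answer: -505*I*√91/7 ≈ -688.2*I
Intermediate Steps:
l = -13/7 (l = -1*(-⅐) + 2*(-1) = ⅐ - 2 = -13/7 ≈ -1.8571)
c(w) = -5*√w/3
303*c(l) = 303*(-5*I*√91/21) = -505*I*√91/7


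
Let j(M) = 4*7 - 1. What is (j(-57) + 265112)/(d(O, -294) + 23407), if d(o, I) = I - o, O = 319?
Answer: 265139/22794 ≈ 11.632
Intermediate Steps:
j(M) = 27 (j(M) = 28 - 1 = 27)
(j(-57) + 265112)/(d(O, -294) + 23407) = (27 + 265112)/((-294 - 1*319) + 23407) = 265139/((-294 - 319) + 23407) = 265139/(-613 + 23407) = 265139/22794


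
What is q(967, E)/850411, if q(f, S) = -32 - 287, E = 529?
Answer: -319/850411 ≈ -0.00037511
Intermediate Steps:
q(f, S) = -319
q(967, E)/850411 = -319/850411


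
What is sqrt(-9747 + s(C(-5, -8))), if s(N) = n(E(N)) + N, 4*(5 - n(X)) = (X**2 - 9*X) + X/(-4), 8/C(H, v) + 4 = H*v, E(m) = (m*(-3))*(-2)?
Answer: I*sqrt(350609)/6 ≈ 98.687*I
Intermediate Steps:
E(m) = 6*m (E(m) = -3*m*(-2) = 6*m)
C(H, v) = 8/(-4 + H*v)
n(X) = 5 - X**2/4 + 37*X/16 (n(X) = 5 - ((X**2 - 9*X) + X/(-4))/4 = 5 - ((X**2 - 9*X) + X*(-1/4))/4 = 5 - ((X**2 - 9*X) - X/4)/4 = 5 - (X**2 - 37*X/4)/4 = 5 + (-X**2/4 + 37*X/16) = 5 - X**2/4 + 37*X/16)
s(N) = 5 - 9*N**2 + 119*N/8 (s(N) = (5 - 36*N**2/4 + 37*(6*N)/16) + N = (5 - 9*N**2 + 111*N/8) + N = 5 - 9*N**2 + 119*N/8)
sqrt(-9747 + s(C(-5, -8))) = sqrt(-9747 + (5 - 9*64/(-4 - 5*(-8))**2 + 119*(8/(-4 - 5*(-8)))/8)) = sqrt(-9747 + (5 - 9*64/(-4 + 40)**2 + 119*(8/(-4 + 40))/8)) = sqrt(-9747 + (5 - 9*(8/36)**2 + 119*(8/36)/8)) = sqrt(-9747 + (5 - 9*(8*(1/36))**2 + 119*(8*(1/36))/8)) = sqrt(-9747 + (5 - 9*(2/9)**2 + (119/8)*(2/9))) = sqrt(-9747 + (5 - 9*4/81 + 119/36)) = sqrt(-9747 + (5 - 4/9 + 119/36)) = sqrt(-9747 + 283/36) = sqrt(-350609/36) = I*sqrt(350609)/6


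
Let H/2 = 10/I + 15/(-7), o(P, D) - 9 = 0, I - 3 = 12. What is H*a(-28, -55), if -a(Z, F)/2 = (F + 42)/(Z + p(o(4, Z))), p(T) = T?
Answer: 1612/399 ≈ 4.0401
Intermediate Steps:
I = 15 (I = 3 + 12 = 15)
o(P, D) = 9 (o(P, D) = 9 + 0 = 9)
H = -62/21 (H = 2*(10/15 + 15/(-7)) = 2*(10*(1/15) + 15*(-1/7)) = 2*(2/3 - 15/7) = 2*(-31/21) = -62/21 ≈ -2.9524)
a(Z, F) = -2*(42 + F)/(9 + Z) (a(Z, F) = -2*(F + 42)/(Z + 9) = -2*(42 + F)/(9 + Z))
H*a(-28, -55) = -124*(-42 - 1*(-55))/(21*(9 - 28)) = -124*(-42 + 55)/(21*(-19)) = -124*(-1)*13/(21*19) = -62/21*(-26/19) = 1612/399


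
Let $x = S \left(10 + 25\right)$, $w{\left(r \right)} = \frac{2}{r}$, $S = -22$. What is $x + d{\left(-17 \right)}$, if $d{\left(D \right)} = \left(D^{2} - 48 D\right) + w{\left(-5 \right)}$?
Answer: $\frac{1673}{5} \approx 334.6$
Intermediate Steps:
$d{\left(D \right)} = - \frac{2}{5} + D^{2} - 48 D$ ($d{\left(D \right)} = \left(D^{2} - 48 D\right) + \frac{2}{-5} = \left(D^{2} - 48 D\right) + 2 \left(- \frac{1}{5}\right) = \left(D^{2} - 48 D\right) - \frac{2}{5} = - \frac{2}{5} + D^{2} - 48 D$)
$x = -770$ ($x = - 22 \left(10 + 25\right) = \left(-22\right) 35 = -770$)
$x + d{\left(-17 \right)} = -770 - \left(- \frac{4078}{5} - 289\right) = -770 + \left(- \frac{2}{5} + 289 + 816\right) = -770 + \frac{5523}{5} = \frac{1673}{5}$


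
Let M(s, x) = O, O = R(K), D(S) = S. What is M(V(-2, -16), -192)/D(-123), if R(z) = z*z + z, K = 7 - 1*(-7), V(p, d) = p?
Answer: -70/41 ≈ -1.7073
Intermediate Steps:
K = 14 (K = 7 + 7 = 14)
R(z) = z + z² (R(z) = z² + z = z + z²)
O = 210 (O = 14*(1 + 14) = 14*15 = 210)
M(s, x) = 210
M(V(-2, -16), -192)/D(-123) = 210/(-123) = 210*(-1/123) = -70/41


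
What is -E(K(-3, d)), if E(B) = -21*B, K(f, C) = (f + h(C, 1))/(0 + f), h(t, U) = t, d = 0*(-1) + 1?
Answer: 14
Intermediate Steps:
d = 1 (d = 0 + 1 = 1)
K(f, C) = (C + f)/f (K(f, C) = (f + C)/(0 + f) = (C + f)/f)
-E(K(-3, d)) = -(-21)*(1 - 3)/(-3) = -(-21)*(-⅓*(-2)) = -(-21)*2/3 = -1*(-14) = 14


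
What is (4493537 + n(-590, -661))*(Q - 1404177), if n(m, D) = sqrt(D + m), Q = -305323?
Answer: -7681701501500 - 5128500*I*sqrt(139) ≈ -7.6817e+12 - 6.0464e+7*I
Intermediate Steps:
(4493537 + n(-590, -661))*(Q - 1404177) = (4493537 + sqrt(-661 - 590))*(-305323 - 1404177) = (4493537 + sqrt(-1251))*(-1709500) = (4493537 + 3*I*sqrt(139))*(-1709500) = -7681701501500 - 5128500*I*sqrt(139)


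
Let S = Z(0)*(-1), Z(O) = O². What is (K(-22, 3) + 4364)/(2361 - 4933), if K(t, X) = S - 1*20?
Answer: -1086/643 ≈ -1.6890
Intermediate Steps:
S = 0 (S = 0²*(-1) = 0*(-1) = 0)
K(t, X) = -20 (K(t, X) = 0 - 1*20 = 0 - 20 = -20)
(K(-22, 3) + 4364)/(2361 - 4933) = (-20 + 4364)/(2361 - 4933) = 4344/(-2572) = 4344*(-1/2572) = -1086/643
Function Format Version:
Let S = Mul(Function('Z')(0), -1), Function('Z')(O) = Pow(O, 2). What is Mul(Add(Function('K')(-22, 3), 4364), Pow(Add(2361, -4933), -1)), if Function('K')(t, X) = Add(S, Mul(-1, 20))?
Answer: Rational(-1086, 643) ≈ -1.6890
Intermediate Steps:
S = 0 (S = Mul(Pow(0, 2), -1) = Mul(0, -1) = 0)
Function('K')(t, X) = -20 (Function('K')(t, X) = Add(0, Mul(-1, 20)) = Add(0, -20) = -20)
Mul(Add(Function('K')(-22, 3), 4364), Pow(Add(2361, -4933), -1)) = Mul(Add(-20, 4364), Pow(Add(2361, -4933), -1)) = Mul(4344, Pow(-2572, -1)) = Mul(4344, Rational(-1, 2572)) = Rational(-1086, 643)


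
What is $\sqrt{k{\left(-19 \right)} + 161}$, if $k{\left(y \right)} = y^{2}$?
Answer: $3 \sqrt{58} \approx 22.847$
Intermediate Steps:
$\sqrt{k{\left(-19 \right)} + 161} = \sqrt{\left(-19\right)^{2} + 161} = \sqrt{361 + 161} = \sqrt{522} = 3 \sqrt{58}$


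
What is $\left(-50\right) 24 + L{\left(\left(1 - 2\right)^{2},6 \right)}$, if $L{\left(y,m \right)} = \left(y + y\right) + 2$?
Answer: $-1196$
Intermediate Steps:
$L{\left(y,m \right)} = 2 + 2 y$ ($L{\left(y,m \right)} = 2 y + 2 = 2 + 2 y$)
$\left(-50\right) 24 + L{\left(\left(1 - 2\right)^{2},6 \right)} = \left(-50\right) 24 + \left(2 + 2 \left(1 - 2\right)^{2}\right) = -1200 + \left(2 + 2 \left(-1\right)^{2}\right) = -1200 + \left(2 + 2 \cdot 1\right) = -1200 + \left(2 + 2\right) = -1200 + 4 = -1196$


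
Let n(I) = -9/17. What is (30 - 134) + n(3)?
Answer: -1777/17 ≈ -104.53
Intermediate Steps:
n(I) = -9/17 (n(I) = -9*1/17 = -9/17)
(30 - 134) + n(3) = (30 - 134) - 9/17 = -104 - 9/17 = -1777/17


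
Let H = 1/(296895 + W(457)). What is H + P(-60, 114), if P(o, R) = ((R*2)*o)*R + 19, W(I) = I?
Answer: -463720741351/297352 ≈ -1.5595e+6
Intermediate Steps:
P(o, R) = 19 + 2*o*R**2 (P(o, R) = ((2*R)*o)*R + 19 = (2*R*o)*R + 19 = 2*o*R**2 + 19 = 19 + 2*o*R**2)
H = 1/297352 (H = 1/(296895 + 457) = 1/297352 ≈ 3.3630e-6)
H + P(-60, 114) = 1/297352 + (19 + 2*(-60)*114**2) = 1/297352 + (19 + 2*(-60)*12996) = 1/297352 + (19 - 1559520) = 1/297352 - 1559501 = -463720741351/297352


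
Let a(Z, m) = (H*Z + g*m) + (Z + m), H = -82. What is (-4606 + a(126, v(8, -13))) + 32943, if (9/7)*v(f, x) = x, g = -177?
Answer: 179195/9 ≈ 19911.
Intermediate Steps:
v(f, x) = 7*x/9
a(Z, m) = -176*m - 81*Z (a(Z, m) = (-82*Z - 177*m) + (Z + m) = (-177*m - 82*Z) + (Z + m) = -176*m - 81*Z)
(-4606 + a(126, v(8, -13))) + 32943 = (-4606 + (-1232*(-13)/9 - 81*126)) + 32943 = (-4606 + (-176*(-91/9) - 10206)) + 32943 = (-4606 + (16016/9 - 10206)) + 32943 = (-4606 - 75838/9) + 32943 = -117292/9 + 32943 = 179195/9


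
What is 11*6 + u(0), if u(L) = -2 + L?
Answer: 64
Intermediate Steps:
11*6 + u(0) = 11*6 + (-2 + 0) = 66 - 2 = 64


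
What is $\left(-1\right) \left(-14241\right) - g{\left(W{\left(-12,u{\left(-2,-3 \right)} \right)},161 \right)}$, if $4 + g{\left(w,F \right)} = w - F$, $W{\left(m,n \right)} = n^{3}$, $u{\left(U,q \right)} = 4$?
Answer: $14342$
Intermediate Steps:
$g{\left(w,F \right)} = -4 + w - F$ ($g{\left(w,F \right)} = -4 - \left(F - w\right) = -4 + w - F$)
$\left(-1\right) \left(-14241\right) - g{\left(W{\left(-12,u{\left(-2,-3 \right)} \right)},161 \right)} = \left(-1\right) \left(-14241\right) - \left(-4 + 4^{3} - 161\right) = 14241 - \left(-4 + 64 - 161\right) = 14241 - -101 = 14241 + 101 = 14342$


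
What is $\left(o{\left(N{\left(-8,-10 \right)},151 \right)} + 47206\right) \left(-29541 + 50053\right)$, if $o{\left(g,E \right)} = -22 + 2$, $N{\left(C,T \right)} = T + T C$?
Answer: $967879232$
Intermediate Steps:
$N{\left(C,T \right)} = T + C T$
$o{\left(g,E \right)} = -20$
$\left(o{\left(N{\left(-8,-10 \right)},151 \right)} + 47206\right) \left(-29541 + 50053\right) = \left(-20 + 47206\right) \left(-29541 + 50053\right) = 47186 \cdot 20512 = 967879232$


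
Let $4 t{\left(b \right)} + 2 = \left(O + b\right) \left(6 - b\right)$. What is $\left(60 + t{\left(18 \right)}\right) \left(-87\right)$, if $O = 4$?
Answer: $\frac{1131}{2} \approx 565.5$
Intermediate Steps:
$t{\left(b \right)} = - \frac{1}{2} + \frac{\left(4 + b\right) \left(6 - b\right)}{4}$
$\left(60 + t{\left(18 \right)}\right) \left(-87\right) = \left(60 + \left(\frac{11}{2} + \frac{1}{2} \cdot 18 - \frac{18^{2}}{4}\right)\right) \left(-87\right) = \left(60 + \left(\frac{11}{2} + 9 - 81\right)\right) \left(-87\right) = \left(60 - \frac{133}{2}\right) \left(-87\right) = \left(- \frac{13}{2}\right) \left(-87\right) = \frac{1131}{2}$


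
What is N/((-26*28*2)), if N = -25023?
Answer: 25023/1456 ≈ 17.186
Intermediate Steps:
N/((-26*28*2)) = -25023/(-26*28*2) = -25023/((-728*2)) = -25023/(-1456) = -25023*(-1/1456) = 25023/1456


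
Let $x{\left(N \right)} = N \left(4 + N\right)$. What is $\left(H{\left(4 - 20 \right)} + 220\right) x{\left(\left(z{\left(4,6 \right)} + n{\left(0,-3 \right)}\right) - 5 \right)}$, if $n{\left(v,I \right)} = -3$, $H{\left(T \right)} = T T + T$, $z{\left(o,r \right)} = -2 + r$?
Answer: $0$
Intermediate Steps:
$H{\left(T \right)} = T + T^{2}$ ($H{\left(T \right)} = T^{2} + T = T + T^{2}$)
$\left(H{\left(4 - 20 \right)} + 220\right) x{\left(\left(z{\left(4,6 \right)} + n{\left(0,-3 \right)}\right) - 5 \right)} = \left(\left(4 - 20\right) \left(1 + \left(4 - 20\right)\right) + 220\right) \left(\left(\left(-2 + 6\right) - 3\right) - 5\right) \left(4 + \left(\left(\left(-2 + 6\right) - 3\right) - 5\right)\right) = \left(\left(4 - 20\right) \left(1 + \left(4 - 20\right)\right) + 220\right) \left(\left(4 - 3\right) - 5\right) \left(4 + \left(\left(4 - 3\right) - 5\right)\right) = \left(- 16 \left(1 - 16\right) + 220\right) \left(1 - 5\right) \left(4 + \left(1 - 5\right)\right) = \left(\left(-16\right) \left(-15\right) + 220\right) \left(- 4 \left(4 - 4\right)\right) = \left(240 + 220\right) \left(\left(-4\right) 0\right) = 460 \cdot 0 = 0$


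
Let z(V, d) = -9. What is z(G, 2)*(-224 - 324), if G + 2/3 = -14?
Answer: 4932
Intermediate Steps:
G = -44/3 (G = -⅔ - 14 = -44/3 ≈ -14.667)
z(G, 2)*(-224 - 324) = -9*(-224 - 324) = -9*(-548) = 4932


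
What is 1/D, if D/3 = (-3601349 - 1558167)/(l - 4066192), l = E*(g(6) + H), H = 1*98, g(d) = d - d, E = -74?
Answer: 1018361/3869637 ≈ 0.26317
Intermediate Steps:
g(d) = 0
H = 98
l = -7252 (l = -74*(0 + 98) = -74*98 = -7252)
D = 3869637/1018361 (D = 3*((-3601349 - 1558167)/(-7252 - 4066192)) = 3*(-5159516/(-4073444)) = 3*(-5159516*(-1/4073444)) = 3*(1289879/1018361) = 3869637/1018361 ≈ 3.7999)
1/D = 1/(3869637/1018361) = 1018361/3869637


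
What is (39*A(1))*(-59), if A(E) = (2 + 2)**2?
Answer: -36816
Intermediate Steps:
A(E) = 16 (A(E) = 4**2 = 16)
(39*A(1))*(-59) = (39*16)*(-59) = 624*(-59) = -36816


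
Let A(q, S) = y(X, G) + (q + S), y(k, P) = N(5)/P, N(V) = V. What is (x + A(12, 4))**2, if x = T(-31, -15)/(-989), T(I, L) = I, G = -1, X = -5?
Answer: 119028100/978121 ≈ 121.69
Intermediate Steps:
y(k, P) = 5/P
x = 31/989 (x = -31/(-989) = -31*(-1/989) = 31/989 ≈ 0.031345)
A(q, S) = -5 + S + q (A(q, S) = 5/(-1) + (q + S) = 5*(-1) + (S + q) = -5 + (S + q) = -5 + S + q)
(x + A(12, 4))**2 = (31/989 + (-5 + 4 + 12))**2 = (31/989 + 11)**2 = (10910/989)**2 = 119028100/978121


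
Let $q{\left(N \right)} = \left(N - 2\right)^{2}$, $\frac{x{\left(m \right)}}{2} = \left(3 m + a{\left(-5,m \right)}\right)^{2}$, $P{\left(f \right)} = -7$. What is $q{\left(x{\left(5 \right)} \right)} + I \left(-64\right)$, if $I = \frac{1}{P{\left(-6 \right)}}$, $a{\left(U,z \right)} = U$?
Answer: $\frac{274492}{7} \approx 39213.0$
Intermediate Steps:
$x{\left(m \right)} = 2 \left(-5 + 3 m\right)^{2}$ ($x{\left(m \right)} = 2 \left(3 m - 5\right)^{2} = 2 \left(-5 + 3 m\right)^{2}$)
$q{\left(N \right)} = \left(-2 + N\right)^{2}$
$I = - \frac{1}{7}$ ($I = \frac{1}{-7} = - \frac{1}{7} \approx -0.14286$)
$q{\left(x{\left(5 \right)} \right)} + I \left(-64\right) = \left(-2 + 2 \left(-5 + 3 \cdot 5\right)^{2}\right)^{2} - - \frac{64}{7} = \left(-2 + 2 \left(-5 + 15\right)^{2}\right)^{2} + \frac{64}{7} = \left(-2 + 2 \cdot 10^{2}\right)^{2} + \frac{64}{7} = \left(-2 + 2 \cdot 100\right)^{2} + \frac{64}{7} = \left(-2 + 200\right)^{2} + \frac{64}{7} = 198^{2} + \frac{64}{7} = 39204 + \frac{64}{7} = \frac{274492}{7}$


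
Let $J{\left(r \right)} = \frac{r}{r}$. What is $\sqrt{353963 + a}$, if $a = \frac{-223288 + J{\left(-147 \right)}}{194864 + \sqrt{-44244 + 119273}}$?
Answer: $\frac{\sqrt{510365369127153586004207651 + 8478632409436029 \sqrt{75029}}}{37971903467} \approx 594.95$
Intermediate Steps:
$J{\left(r \right)} = 1$
$a = - \frac{223287}{194864 + \sqrt{75029}}$ ($a = \frac{-223288 + 1}{194864 + \sqrt{-44244 + 119273}} = - \frac{223287}{194864 + \sqrt{75029}} \approx -1.1443$)
$\sqrt{353963 + a} = \sqrt{353963 - \left(\frac{43510597968}{37971903467} - \frac{223287 \sqrt{75029}}{37971903467}\right)} = \sqrt{\frac{13440605356291753}{37971903467} + \frac{223287 \sqrt{75029}}{37971903467}}$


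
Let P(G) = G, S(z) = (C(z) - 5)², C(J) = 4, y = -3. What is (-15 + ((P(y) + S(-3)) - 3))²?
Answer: 400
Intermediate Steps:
S(z) = 1 (S(z) = (4 - 5)² = (-1)² = 1)
(-15 + ((P(y) + S(-3)) - 3))² = (-15 + ((-3 + 1) - 3))² = (-15 + (-2 - 3))² = (-15 - 5)² = (-20)² = 400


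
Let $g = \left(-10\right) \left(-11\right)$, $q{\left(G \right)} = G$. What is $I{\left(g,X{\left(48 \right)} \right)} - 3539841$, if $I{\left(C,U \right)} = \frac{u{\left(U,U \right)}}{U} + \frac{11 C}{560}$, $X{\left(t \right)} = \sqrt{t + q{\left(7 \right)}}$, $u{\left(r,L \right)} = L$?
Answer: $- \frac{198230919}{56} \approx -3.5398 \cdot 10^{6}$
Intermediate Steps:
$X{\left(t \right)} = \sqrt{7 + t}$ ($X{\left(t \right)} = \sqrt{t + 7} = \sqrt{7 + t}$)
$g = 110$
$I{\left(C,U \right)} = 1 + \frac{11 C}{560}$ ($I{\left(C,U \right)} = \frac{U}{U} + \frac{11 C}{560} = 1 + 11 C \frac{1}{560} = 1 + \frac{11 C}{560}$)
$I{\left(g,X{\left(48 \right)} \right)} - 3539841 = \left(1 + \frac{11}{560} \cdot 110\right) - 3539841 = \left(1 + \frac{121}{56}\right) - 3539841 = \frac{177}{56} - 3539841 = - \frac{198230919}{56}$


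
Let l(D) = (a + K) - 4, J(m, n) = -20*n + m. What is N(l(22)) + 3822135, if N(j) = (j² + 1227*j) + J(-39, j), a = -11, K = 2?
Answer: 3806574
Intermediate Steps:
J(m, n) = m - 20*n
l(D) = -13 (l(D) = (-11 + 2) - 4 = -9 - 4 = -13)
N(j) = -39 + j² + 1207*j (N(j) = (j² + 1227*j) + (-39 - 20*j) = -39 + j² + 1207*j)
N(l(22)) + 3822135 = (-39 + (-13)² + 1207*(-13)) + 3822135 = (-39 + 169 - 15691) + 3822135 = -15561 + 3822135 = 3806574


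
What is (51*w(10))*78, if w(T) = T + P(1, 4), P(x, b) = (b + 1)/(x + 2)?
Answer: 46410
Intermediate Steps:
P(x, b) = (1 + b)/(2 + x)
w(T) = 5/3 + T (w(T) = T + (1 + 4)/(2 + 1) = T + 5/3 = 5/3 + T)
(51*w(10))*78 = (51*(5/3 + 10))*78 = (51*(35/3))*78 = 595*78 = 46410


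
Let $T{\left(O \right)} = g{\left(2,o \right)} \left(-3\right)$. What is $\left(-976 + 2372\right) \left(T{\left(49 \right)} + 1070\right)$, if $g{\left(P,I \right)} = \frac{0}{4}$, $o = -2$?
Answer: $1493720$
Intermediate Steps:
$g{\left(P,I \right)} = 0$ ($g{\left(P,I \right)} = 0 \cdot \frac{1}{4} = 0$)
$T{\left(O \right)} = 0$ ($T{\left(O \right)} = 0 \left(-3\right) = 0$)
$\left(-976 + 2372\right) \left(T{\left(49 \right)} + 1070\right) = \left(-976 + 2372\right) \left(0 + 1070\right) = 1396 \cdot 1070 = 1493720$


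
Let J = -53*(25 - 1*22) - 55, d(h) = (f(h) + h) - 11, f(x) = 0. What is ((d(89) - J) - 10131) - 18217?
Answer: -28056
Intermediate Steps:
d(h) = -11 + h (d(h) = (0 + h) - 11 = h - 11 = -11 + h)
J = -214 (J = -53*(25 - 22) - 55 = -53*3 - 55 = -159 - 55 = -214)
((d(89) - J) - 10131) - 18217 = (((-11 + 89) - 1*(-214)) - 10131) - 18217 = ((78 + 214) - 10131) - 18217 = (292 - 10131) - 18217 = -9839 - 18217 = -28056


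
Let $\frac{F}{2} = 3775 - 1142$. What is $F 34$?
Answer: $179044$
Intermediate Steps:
$F = 5266$ ($F = 2 \left(3775 - 1142\right) = 2 \cdot 2633 = 5266$)
$F 34 = 5266 \cdot 34 = 179044$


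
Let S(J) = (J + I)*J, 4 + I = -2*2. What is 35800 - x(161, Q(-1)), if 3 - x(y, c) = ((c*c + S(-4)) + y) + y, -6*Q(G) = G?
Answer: 1302013/36 ≈ 36167.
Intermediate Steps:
I = -8 (I = -4 - 2*2 = -4 - 4 = -8)
S(J) = J*(-8 + J) (S(J) = (J - 8)*J = (-8 + J)*J = J*(-8 + J))
Q(G) = -G/6
x(y, c) = -45 - c**2 - 2*y (x(y, c) = 3 - (((c*c - 4*(-8 - 4)) + y) + y) = 3 - (((c**2 - 4*(-12)) + y) + y) = 3 - (((c**2 + 48) + y) + y) = 3 - (((48 + c**2) + y) + y) = 3 - ((48 + y + c**2) + y) = 3 - (48 + c**2 + 2*y) = 3 + (-48 - c**2 - 2*y) = -45 - c**2 - 2*y)
35800 - x(161, Q(-1)) = 35800 - (-45 - (-1/6*(-1))**2 - 2*161) = 35800 - (-45 - (1/6)**2 - 322) = 35800 - (-45 - 1*1/36 - 322) = 35800 - (-45 - 1/36 - 322) = 35800 - 1*(-13213/36) = 35800 + 13213/36 = 1302013/36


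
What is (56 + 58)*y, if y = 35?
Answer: 3990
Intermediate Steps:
(56 + 58)*y = (56 + 58)*35 = 114*35 = 3990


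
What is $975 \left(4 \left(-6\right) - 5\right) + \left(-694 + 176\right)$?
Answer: $-28793$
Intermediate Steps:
$975 \left(4 \left(-6\right) - 5\right) + \left(-694 + 176\right) = 975 \left(-24 - 5\right) - 518 = 975 \left(-29\right) - 518 = -28275 - 518 = -28793$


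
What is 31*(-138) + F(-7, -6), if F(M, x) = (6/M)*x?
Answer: -29910/7 ≈ -4272.9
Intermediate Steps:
F(M, x) = 6*x/M
31*(-138) + F(-7, -6) = 31*(-138) + 6*(-6)/(-7) = -4278 + 6*(-6)*(-⅐) = -4278 + 36/7 = -29910/7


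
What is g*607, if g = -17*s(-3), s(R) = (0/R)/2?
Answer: 0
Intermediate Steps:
s(R) = 0 (s(R) = 0*(½) = 0)
g = 0 (g = -17*0 = 0)
g*607 = 0*607 = 0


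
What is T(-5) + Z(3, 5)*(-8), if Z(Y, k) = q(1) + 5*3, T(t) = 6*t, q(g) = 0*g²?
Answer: -150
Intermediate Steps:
q(g) = 0
Z(Y, k) = 15 (Z(Y, k) = 0 + 5*3 = 0 + 15 = 15)
T(-5) + Z(3, 5)*(-8) = 6*(-5) + 15*(-8) = -30 - 120 = -150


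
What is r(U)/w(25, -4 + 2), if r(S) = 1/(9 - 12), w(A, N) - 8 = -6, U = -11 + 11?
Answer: -⅙ ≈ -0.16667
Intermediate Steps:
U = 0
w(A, N) = 2 (w(A, N) = 8 - 6 = 2)
r(S) = -⅓ (r(S) = 1/(-3) = -⅓)
r(U)/w(25, -4 + 2) = -⅓/2 = -⅓*½ = -⅙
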